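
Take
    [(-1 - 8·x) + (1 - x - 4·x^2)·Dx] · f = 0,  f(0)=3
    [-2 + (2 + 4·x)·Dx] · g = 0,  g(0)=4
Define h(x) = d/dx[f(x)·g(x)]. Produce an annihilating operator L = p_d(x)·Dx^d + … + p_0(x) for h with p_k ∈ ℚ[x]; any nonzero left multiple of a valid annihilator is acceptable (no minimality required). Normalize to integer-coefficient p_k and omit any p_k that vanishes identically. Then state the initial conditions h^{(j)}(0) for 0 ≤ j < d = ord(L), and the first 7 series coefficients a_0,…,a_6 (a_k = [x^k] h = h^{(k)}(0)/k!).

f: a_k = 3, 3, 15, 27, 87, 195, 543, …
g: a_k = 4, 4, -2, 2, -5/2, 7/2, -21/4, …
Sym-product of L_f,L_g gives L₀ (≤ ord 1).
h=h₀': d/dx-closure on L₀ ⇒ L.
L = (11 + 84·x + 243·x^2 + 360·x^3 + 240·x^4) + (-2 - 11·x - 9·x^2 + 58·x^3 + 144·x^4 + 96·x^5)·Dx  (order 1).
h: a_k = 24, 132, 504, 1698, 5535, 33471/2, 50694, …
ICs: h(0) = 24.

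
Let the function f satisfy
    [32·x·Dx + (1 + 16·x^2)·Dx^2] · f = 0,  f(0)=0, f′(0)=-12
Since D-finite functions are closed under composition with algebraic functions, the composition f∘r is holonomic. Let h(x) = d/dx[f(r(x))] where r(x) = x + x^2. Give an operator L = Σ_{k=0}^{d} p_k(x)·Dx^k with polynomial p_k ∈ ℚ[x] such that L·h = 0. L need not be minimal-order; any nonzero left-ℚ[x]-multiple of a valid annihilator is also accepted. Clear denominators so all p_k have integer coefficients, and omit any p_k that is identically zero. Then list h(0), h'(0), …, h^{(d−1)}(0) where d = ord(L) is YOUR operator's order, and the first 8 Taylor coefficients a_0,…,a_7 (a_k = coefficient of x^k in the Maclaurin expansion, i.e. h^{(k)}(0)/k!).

L = (-2 + 32·x + 128·x^2 + 192·x^3 + 96·x^4) + (1 + 2·x + 16·x^2 + 64·x^3 + 80·x^4 + 32·x^5)·Dx  (order 1).
h: a_k = -12, -24, 192, 768, -2112, -18048, 6144, 344064, …
ICs: h(0) = -12.

f: a_k = 0, -12, 0, 64, 0, -3072/5, 0, 49152/7, …
L₀ from L_f via x↦r, Dx↦r'^{-1}Dx.
h=h₀': d/dx-closure on L₀ ⇒ L.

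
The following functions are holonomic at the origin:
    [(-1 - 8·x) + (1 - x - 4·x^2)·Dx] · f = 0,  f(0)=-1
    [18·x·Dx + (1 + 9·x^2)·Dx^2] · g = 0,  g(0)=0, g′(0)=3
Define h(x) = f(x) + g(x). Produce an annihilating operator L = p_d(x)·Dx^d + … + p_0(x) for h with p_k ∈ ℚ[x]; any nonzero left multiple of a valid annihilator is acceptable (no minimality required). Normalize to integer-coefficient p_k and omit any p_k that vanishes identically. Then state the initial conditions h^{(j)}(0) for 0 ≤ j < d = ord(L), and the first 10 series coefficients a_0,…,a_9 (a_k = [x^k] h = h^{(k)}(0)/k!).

L = (-90 + 360·x + 6462·x^2 + 14688·x^3 + 63936·x^4 + 31104·x^6)·Dx + (36 + 294·x + 324·x^2 + 3198·x^3 + 13680·x^4 + 46080·x^5 + 3888·x^6 + 31104·x^7)·Dx^2 + (-5 - 16·x - 160·x^2 + 96·x^3 - 555·x^4 + 2304·x^5 + 4896·x^6 + 1296·x^7 + 5184·x^8)·Dx^3  (order 3).
h: a_k = -1, 2, -5, -18, -29, -82/5, -181, -5274/7, -1165, -742, …
ICs: h(0) = -1, h′(0) = 2, h′′(0) = -10.

f: a_k = -1, -1, -5, -9, -29, -65, -181, -441, -1165, -2929, …
g: a_k = 0, 3, 0, -9, 0, 243/5, 0, -2187/7, 0, 2187, …
Sum ⇒ L₀ = lclm(L_f,L_g) in ℚ(x)⟨Dx⟩.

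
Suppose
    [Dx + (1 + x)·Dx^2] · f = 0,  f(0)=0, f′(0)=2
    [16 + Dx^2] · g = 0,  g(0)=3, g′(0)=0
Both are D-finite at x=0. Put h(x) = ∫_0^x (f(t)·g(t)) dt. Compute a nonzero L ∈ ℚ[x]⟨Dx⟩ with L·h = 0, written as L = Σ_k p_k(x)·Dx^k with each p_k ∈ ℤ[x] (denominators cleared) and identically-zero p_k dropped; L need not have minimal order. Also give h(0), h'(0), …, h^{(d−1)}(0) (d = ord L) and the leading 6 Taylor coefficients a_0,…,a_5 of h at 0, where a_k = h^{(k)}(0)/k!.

L = (15072 + 62976·x + 97024·x^2 + 65536·x^3 + 16384·x^4)·Dx + (1984 + 6080·x + 6144·x^2 + 2048·x^3)·Dx^2 + (1950 + 8000·x + 12192·x^2 + 8192·x^3 + 2048·x^4)·Dx^3 + (124 + 380·x + 384·x^2 + 128·x^3)·Dx^4 + (63 + 254·x + 383·x^2 + 256·x^3 + 64·x^4)·Dx^5  (order 5).
h: a_k = 0, 0, 3, -1, -23/2, 9/2, …
ICs: h(0) = 0, h′(0) = 0, h′′(0) = 6, h′′′(0) = -6, h′′′′(0) = -276.

f: a_k = 0, 2, -1, 2/3, -1/2, 2/5, …
g: a_k = 3, 0, -24, 0, 32, 0, …
Product ⇒ symmetric product L₀, ord ≤ 4.
h=∫₀ˣh₀: take L = L₀·Dx.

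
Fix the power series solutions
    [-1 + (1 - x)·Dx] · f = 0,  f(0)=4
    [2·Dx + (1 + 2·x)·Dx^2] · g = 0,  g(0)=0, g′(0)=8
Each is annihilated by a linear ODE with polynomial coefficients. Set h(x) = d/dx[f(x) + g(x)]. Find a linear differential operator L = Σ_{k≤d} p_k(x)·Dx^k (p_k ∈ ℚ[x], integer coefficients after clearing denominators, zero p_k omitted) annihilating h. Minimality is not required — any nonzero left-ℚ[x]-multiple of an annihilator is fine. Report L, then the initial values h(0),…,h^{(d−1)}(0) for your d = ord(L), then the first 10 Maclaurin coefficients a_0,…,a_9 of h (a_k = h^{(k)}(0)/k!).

L = (14 + 4·x) + (-1 + 20·x + 8·x^2)·Dx + (-2 - 3·x + 3·x^2 + 2·x^3)·Dx^2  (order 2).
h: a_k = 12, -8, 44, -48, 148, -232, 540, -992, 2084, -4056, …
ICs: h(0) = 12, h′(0) = -8.

f: a_k = 4, 4, 4, 4, 4, 4, 4, 4, 4, 4, …
g: a_k = 0, 8, -8, 32/3, -16, 128/5, -128/3, 512/7, -128, 2048/9, …
Sum ⇒ L₀ = lclm(L_f,L_g) in ℚ(x)⟨Dx⟩.
h=h₀': d/dx-closure on L₀ ⇒ L.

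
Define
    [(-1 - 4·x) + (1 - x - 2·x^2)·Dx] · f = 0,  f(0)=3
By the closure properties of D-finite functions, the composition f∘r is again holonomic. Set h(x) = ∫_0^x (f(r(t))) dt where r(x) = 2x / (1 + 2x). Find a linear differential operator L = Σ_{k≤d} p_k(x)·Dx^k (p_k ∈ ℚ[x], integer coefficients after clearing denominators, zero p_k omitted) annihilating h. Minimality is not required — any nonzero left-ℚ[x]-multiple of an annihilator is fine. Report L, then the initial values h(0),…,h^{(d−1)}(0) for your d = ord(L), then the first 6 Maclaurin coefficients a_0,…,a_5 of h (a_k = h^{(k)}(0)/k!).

f: a_k = 3, 3, 9, 15, 33, 63, …
h₀=f(r): pull back L_f along r ⇒ L₀.
∫: right-multiply L₀ by Dx.
L = (2 + 20·x)·Dx + (-1 - 4·x + 4·x^2 + 16·x^3)·Dx^2  (order 2).
h: a_k = 0, 3, 3, 8, 0, 192/5, …
ICs: h(0) = 0, h′(0) = 3.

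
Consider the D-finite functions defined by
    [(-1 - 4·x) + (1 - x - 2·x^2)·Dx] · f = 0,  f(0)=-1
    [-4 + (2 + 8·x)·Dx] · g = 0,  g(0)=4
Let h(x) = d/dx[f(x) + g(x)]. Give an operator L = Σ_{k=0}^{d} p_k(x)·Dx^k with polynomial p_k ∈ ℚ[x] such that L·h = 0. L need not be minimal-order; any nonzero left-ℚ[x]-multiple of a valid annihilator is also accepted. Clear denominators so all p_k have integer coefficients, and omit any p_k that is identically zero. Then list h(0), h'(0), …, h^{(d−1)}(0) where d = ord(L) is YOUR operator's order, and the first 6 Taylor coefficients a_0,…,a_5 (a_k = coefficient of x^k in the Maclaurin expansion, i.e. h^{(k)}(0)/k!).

L = (-66 - 300·x - 720·x^2 - 480·x^3 - 480·x^4) + (-9 - 180·x - 954·x^2 - 1872·x^3 - 1800·x^4 - 1440·x^5)·Dx + (4 + 33·x + 69·x^2 - 28·x^3 - 228·x^4 - 480·x^5 - 320·x^6)·Dx^2  (order 2).
h: a_k = 7, -22, 33, -204, 455, -2274, …
ICs: h(0) = 7, h′(0) = -22.

f: a_k = -1, -1, -3, -5, -11, -21, …
g: a_k = 4, 8, -8, 16, -40, 112, …
Sum ⇒ L₀ = lclm(L_f,L_g) in ℚ(x)⟨Dx⟩.
h₀' ⇒ L via d/dx closure of L₀.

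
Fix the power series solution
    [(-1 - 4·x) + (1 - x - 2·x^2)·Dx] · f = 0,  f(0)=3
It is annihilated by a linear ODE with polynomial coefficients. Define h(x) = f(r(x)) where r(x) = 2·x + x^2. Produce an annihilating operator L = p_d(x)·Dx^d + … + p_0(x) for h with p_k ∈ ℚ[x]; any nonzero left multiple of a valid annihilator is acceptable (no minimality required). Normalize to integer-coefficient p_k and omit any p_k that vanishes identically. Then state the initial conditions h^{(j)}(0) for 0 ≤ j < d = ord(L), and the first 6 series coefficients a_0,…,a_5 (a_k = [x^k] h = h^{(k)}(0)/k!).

f: a_k = 3, 3, 9, 15, 33, 63, …
Change of var in L_f (x↦r) gives L₀.
L = (2 + 16·x + 8·x^2) + (-1 + 3·x + 6·x^2 + 2·x^3)·Dx  (order 1).
h: a_k = 3, 6, 39, 156, 717, 3162, …
ICs: h(0) = 3.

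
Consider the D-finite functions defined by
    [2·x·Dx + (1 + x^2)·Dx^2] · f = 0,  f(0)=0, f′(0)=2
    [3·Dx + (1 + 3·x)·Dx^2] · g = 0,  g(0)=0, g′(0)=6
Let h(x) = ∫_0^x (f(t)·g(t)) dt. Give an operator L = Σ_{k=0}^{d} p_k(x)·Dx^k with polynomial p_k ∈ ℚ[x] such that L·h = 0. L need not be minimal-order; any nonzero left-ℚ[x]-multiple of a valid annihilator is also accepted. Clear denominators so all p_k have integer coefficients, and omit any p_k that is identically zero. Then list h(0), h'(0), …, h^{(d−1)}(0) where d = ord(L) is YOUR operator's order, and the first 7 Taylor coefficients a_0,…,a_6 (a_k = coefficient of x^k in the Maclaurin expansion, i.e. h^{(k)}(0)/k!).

f: a_k = 0, 2, 0, -2/3, 0, 2/5, 0, …
g: a_k = 0, 6, -9, 18, -81/2, 486/5, -243, …
f·g: L₀ = L_f ⊗_s L_g, ord ≤ 2·2.
∫: right-multiply L₀ by Dx.
L = (264 + 1260·x + 1008·x^2 + 3420·x^3 + 3240·x^4 + 4212·x^5 + 324·x^7)·Dx^2 + (178 + 660·x + 3828·x^2 + 7308·x^3 + 12960·x^4 + 10044·x^5 + 11340·x^6 + 324·x^7 + 1134·x^8)·Dx^3 + (132 + 608·x + 1728·x^2 + 4568·x^3 + 6456·x^4 + 8856·x^5 + 5184·x^6 + 5544·x^7 + 324·x^8 + 648·x^9)·Dx^4 + (13 + 102·x + 341·x^2 + 744·x^3 + 1138·x^4 + 1236·x^5 + 1386·x^6 + 648·x^7 + 657·x^8 + 54·x^9 + 81·x^10)·Dx^5  (order 5).
h: a_k = 0, 0, 0, 4, -9/2, 32/5, -25/2, …
ICs: h(0) = 0, h′(0) = 0, h′′(0) = 0, h′′′(0) = 24, h′′′′(0) = -108.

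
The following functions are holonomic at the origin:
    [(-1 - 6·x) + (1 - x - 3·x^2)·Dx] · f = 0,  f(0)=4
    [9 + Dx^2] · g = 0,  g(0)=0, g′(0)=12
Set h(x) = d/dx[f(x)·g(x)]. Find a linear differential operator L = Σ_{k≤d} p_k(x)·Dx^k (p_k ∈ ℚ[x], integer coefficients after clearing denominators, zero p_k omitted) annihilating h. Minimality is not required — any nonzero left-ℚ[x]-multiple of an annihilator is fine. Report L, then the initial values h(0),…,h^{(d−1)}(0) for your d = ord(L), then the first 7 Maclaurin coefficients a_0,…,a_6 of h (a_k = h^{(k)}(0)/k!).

L = (-15 - 54·x - 135·x^2 + 162·x^3 + 243·x^4) + (6·x + 54·x^2 + 108·x^3)·Dx + (1 - 4·x - 9·x^2 + 18·x^3 + 27·x^4)·Dx^2  (order 2).
h: a_k = 48, 96, 360, 1056, 3282, 43452/5, 119373/5, …
ICs: h(0) = 48, h′(0) = 96.

f: a_k = 4, 4, 16, 28, 76, 160, 388, …
g: a_k = 0, 12, 0, -18, 0, 81/10, 0, …
Product ⇒ symmetric product L₀, ord ≤ 2.
Differentiate: ansatz ord ≤ ord L₀ ⇒ L.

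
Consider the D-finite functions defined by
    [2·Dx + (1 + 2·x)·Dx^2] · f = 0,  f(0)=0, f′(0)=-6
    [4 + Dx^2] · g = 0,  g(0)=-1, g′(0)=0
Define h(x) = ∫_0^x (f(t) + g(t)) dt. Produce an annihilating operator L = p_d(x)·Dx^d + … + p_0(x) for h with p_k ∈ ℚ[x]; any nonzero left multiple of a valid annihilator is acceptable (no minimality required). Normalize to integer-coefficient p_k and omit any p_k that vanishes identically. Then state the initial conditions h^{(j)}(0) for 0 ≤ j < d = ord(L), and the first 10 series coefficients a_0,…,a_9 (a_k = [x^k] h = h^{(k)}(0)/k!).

L = (56 + 32·x + 32·x^2)·Dx^2 + (12 + 40·x + 48·x^2 + 32·x^3)·Dx^3 + (14 + 8·x + 8·x^2)·Dx^4 + (3 + 10·x + 12·x^2 + 8·x^3)·Dx^5  (order 5).
h: a_k = 0, -1, -3, 8/3, -2, 34/15, -16/5, 1444/315, -48/7, 30238/2835, …
ICs: h(0) = 0, h′(0) = -1, h′′(0) = -6, h′′′(0) = 16, h′′′′(0) = -48.

f: a_k = 0, -6, 6, -8, 12, -96/5, 32, -384/7, 96, -512/3, …
g: a_k = -1, 0, 2, 0, -2/3, 0, 4/45, 0, -2/315, 0, …
h₀=f+g: left-lcm gives L₀, ord ≤ 4.
h=∫h₀ ⇒ L = L₀·Dx.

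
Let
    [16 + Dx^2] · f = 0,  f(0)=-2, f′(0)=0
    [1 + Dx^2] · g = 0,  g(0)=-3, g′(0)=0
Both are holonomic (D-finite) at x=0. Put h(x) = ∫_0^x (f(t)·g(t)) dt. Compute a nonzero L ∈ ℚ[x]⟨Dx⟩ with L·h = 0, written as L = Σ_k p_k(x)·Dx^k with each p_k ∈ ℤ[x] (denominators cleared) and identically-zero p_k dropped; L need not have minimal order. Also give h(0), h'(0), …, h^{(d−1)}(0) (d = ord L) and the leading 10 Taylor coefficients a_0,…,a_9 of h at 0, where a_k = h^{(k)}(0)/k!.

f: a_k = -2, 0, 16, 0, -64/3, 0, 512/45, 0, -1024/315, 0, …
g: a_k = -3, 0, 3/2, 0, -1/8, 0, 1/240, 0, -1/13440, 0, …
Product ⇒ symmetric product L₀, ord ≤ 4.
Integrate: L := L₀·Dx.
L = 225·Dx + 34·Dx^3 + Dx^5  (order 5).
h: a_k = 0, 6, 0, -17, 0, 353/20, 0, -8177/840, 0, 198593/60480, …
ICs: h(0) = 0, h′(0) = 6, h′′(0) = 0, h′′′(0) = -102, h′′′′(0) = 0.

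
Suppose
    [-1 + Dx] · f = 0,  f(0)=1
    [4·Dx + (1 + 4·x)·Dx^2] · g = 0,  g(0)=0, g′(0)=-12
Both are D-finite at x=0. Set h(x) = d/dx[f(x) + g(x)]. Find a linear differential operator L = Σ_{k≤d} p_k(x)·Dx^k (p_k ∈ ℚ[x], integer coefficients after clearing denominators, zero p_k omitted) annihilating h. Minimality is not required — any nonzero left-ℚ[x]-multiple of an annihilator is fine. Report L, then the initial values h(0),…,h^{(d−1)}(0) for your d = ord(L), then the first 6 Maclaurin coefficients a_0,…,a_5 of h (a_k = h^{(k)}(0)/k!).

L = (-36 - 16·x) + (31 - 8·x - 16·x^2)·Dx + (5 + 24·x + 16·x^2)·Dx^2  (order 2).
h: a_k = -11, 49, -383/2, 4609/6, -73727/24, 1474561/120, …
ICs: h(0) = -11, h′(0) = 49.

f: a_k = 1, 1, 1/2, 1/6, 1/24, 1/120, …
g: a_k = 0, -12, 24, -64, 192, -3072/5, …
Weyl lclm of L_f,L_g ⇒ L₀ (ord ≤ 3).
h₀' ⇒ L via d/dx closure of L₀.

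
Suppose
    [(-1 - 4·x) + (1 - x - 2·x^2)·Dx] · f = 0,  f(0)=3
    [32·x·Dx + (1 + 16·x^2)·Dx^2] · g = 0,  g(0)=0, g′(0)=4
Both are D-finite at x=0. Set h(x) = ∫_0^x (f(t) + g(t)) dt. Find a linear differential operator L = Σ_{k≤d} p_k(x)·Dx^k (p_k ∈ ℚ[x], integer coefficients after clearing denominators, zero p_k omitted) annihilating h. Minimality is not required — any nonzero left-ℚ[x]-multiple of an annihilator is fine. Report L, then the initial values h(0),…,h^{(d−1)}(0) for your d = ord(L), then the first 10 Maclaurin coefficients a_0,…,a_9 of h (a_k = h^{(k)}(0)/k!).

L = (-96 + 384·x + 6912·x^2 + 15360·x^3 + 40704·x^4 + 12288·x^6)·Dx^2 + (31 + 104·x - 392·x^2 + 736·x^3 + 14912·x^4 + 27904·x^5 + 3072·x^6 + 12288·x^7)·Dx^3 + (-3 - 19·x - 128·x^2 - 152·x^3 - 1128·x^4 + 2496·x^5 + 2560·x^6 + 1024·x^7 + 2048·x^8)·Dx^4  (order 4).
h: a_k = 0, 3, 7/2, 3, -19/12, 33/5, 1339/30, 129/7, -14599/56, 57, …
ICs: h(0) = 0, h′(0) = 3, h′′(0) = 7, h′′′(0) = 18.

f: a_k = 3, 3, 9, 15, 33, 63, 129, 255, 513, 1023, …
g: a_k = 0, 4, 0, -64/3, 0, 1024/5, 0, -16384/7, 0, 262144/9, …
f+g: L₀ = lclm(L_f,L_g), ord ≤ 1+2.
h=∫₀ˣh₀: take L = L₀·Dx.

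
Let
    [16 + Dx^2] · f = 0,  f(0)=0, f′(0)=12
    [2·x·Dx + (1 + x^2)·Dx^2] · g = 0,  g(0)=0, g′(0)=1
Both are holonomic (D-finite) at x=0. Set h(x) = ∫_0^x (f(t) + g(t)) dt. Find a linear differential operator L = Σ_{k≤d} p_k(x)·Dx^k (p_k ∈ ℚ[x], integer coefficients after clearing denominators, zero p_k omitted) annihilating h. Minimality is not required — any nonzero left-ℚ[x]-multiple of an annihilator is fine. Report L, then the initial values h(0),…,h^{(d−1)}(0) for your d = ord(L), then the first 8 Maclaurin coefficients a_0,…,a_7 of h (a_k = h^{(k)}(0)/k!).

f: a_k = 0, 12, 0, -32, 0, 128/5, 0, -1024/105, …
g: a_k = 0, 1, 0, -1/3, 0, 1/5, 0, -1/7, …
Weyl lclm of L_f,L_g ⇒ L₀ (ord ≤ 4).
h=∫h₀ ⇒ L = L₀·Dx.
L = (64·x + 704·x^3 + 256·x^5)·Dx^2 + (112 + 416·x^2 + 432·x^4 + 128·x^6)·Dx^3 + (4·x + 44·x^3 + 16·x^5)·Dx^4 + (7 + 26·x^2 + 27·x^4 + 8·x^6)·Dx^5  (order 5).
h: a_k = 0, 0, 13/2, 0, -97/12, 0, 43/10, 0, …
ICs: h(0) = 0, h′(0) = 0, h′′(0) = 13, h′′′(0) = 0, h′′′′(0) = -194.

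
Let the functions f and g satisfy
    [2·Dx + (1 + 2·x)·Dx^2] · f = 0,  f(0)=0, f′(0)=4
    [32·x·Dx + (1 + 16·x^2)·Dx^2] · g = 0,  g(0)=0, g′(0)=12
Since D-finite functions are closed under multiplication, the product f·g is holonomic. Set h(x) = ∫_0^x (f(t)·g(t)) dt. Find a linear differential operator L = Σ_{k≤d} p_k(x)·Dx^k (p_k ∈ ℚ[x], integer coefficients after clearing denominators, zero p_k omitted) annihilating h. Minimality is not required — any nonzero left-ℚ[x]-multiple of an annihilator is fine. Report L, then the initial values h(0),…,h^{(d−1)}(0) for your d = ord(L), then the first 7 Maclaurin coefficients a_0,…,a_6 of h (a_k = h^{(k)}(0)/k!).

f: a_k = 0, 4, -4, 16/3, -8, 64/5, -64/3, …
g: a_k = 0, 12, 0, -64, 0, 3072/5, 0, …
Product ⇒ symmetric product L₀, ord ≤ 4.
Integrate: L := L₀·Dx.
L = (2304 + 8960·x + 114688·x^2 + 552960·x^3 + 983040·x^4 + 851968·x^5 + 1048576·x^7)·Dx^2 + (1032 + 14720·x + 111872·x^2 + 616448·x^3 + 1884160·x^4 + 3047424·x^5 + 2293760·x^6 + 1572864·x^7 + 3670016·x^8)·Dx^3 + (72 + 2512·x + 19968·x^2 + 99072·x^3 + 393216·x^4 + 1019904·x^5 + 1572864·x^6 + 1376256·x^7 + 1572864·x^8 + 2097152·x^9)·Dx^4 + (17 + 132·x + 964·x^2 + 4864·x^3 + 18432·x^4 + 55296·x^5 + 129024·x^6 + 196608·x^7 + 196608·x^8 + 262144·x^9 + 262144·x^10)·Dx^5  (order 5).
h: a_k = 0, 0, 0, 16, -12, -192/5, 80/3, …
ICs: h(0) = 0, h′(0) = 0, h′′(0) = 0, h′′′(0) = 96, h′′′′(0) = -288.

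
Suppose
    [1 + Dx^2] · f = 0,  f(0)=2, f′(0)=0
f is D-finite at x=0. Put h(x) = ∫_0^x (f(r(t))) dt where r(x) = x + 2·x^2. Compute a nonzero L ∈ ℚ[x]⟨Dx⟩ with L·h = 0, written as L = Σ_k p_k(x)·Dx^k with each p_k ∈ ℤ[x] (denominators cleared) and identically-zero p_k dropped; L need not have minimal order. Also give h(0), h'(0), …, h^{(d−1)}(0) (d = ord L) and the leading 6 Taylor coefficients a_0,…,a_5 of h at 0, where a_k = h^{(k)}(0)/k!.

f: a_k = 2, 0, -1, 0, 1/12, 0, …
L₀ from L_f via x↦r, Dx↦r'^{-1}Dx.
Integrate: L := L₀·Dx.
L = (1 + 12·x + 48·x^2 + 64·x^3)·Dx - 4·Dx^2 + (1 + 4·x)·Dx^3  (order 3).
h: a_k = 0, 2, 0, -1/3, -1, -47/60, …
ICs: h(0) = 0, h′(0) = 2, h′′(0) = 0.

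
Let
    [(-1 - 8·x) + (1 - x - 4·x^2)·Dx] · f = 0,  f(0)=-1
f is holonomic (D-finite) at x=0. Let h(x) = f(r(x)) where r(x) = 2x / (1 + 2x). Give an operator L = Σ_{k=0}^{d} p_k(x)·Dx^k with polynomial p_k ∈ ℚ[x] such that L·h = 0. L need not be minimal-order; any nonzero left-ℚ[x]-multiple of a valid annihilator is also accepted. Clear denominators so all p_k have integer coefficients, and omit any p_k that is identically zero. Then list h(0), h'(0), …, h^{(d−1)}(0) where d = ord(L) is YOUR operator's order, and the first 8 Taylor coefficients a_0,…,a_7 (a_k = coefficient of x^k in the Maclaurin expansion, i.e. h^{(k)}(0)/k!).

f: a_k = -1, -1, -5, -9, -29, -65, -181, -441, …
L₀ from L_f via x↦r, Dx↦r'^{-1}Dx.
L = (2 + 36·x) + (-1 - 4·x + 12·x^2 + 32·x^3)·Dx  (order 1).
h: a_k = -1, -2, -16, 0, -256, 512, -5120, 18432, …
ICs: h(0) = -1.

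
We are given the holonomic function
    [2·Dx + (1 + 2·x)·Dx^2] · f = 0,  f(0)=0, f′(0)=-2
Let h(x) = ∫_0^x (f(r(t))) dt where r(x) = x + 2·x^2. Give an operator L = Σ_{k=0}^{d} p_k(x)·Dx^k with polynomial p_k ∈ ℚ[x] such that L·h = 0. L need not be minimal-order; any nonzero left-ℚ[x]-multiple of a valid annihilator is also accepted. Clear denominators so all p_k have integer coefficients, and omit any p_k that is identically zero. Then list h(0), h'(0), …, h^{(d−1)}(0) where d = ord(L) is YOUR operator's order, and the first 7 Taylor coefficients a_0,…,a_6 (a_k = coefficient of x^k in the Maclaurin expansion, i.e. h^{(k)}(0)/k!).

f: a_k = 0, -2, 2, -8/3, 4, -32/5, 32/3, …
L₀ from L_f via x↦r, Dx↦r'^{-1}Dx.
∫: right-multiply L₀ by Dx.
L = (-2 + 8·x + 16·x^2)·Dx^2 + (1 + 6·x + 12·x^2 + 16·x^3)·Dx^3  (order 3).
h: a_k = 0, 0, -1, -2/3, 4/3, -4/5, -16/15, …
ICs: h(0) = 0, h′(0) = 0, h′′(0) = -2.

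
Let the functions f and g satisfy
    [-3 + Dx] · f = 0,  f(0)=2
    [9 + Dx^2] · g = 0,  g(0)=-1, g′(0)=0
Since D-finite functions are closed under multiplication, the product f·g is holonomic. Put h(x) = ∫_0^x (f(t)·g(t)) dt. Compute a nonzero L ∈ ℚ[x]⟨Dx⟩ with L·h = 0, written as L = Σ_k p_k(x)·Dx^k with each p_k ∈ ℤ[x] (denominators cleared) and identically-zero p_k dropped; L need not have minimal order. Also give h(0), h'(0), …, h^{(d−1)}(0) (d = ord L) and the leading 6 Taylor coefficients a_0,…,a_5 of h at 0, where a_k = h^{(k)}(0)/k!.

L = 18·Dx - 6·Dx^2 + Dx^3  (order 3).
h: a_k = 0, -2, -3, 0, 9/2, 27/5, …
ICs: h(0) = 0, h′(0) = -2, h′′(0) = -6.

f: a_k = 2, 6, 9, 9, 27/4, 81/20, …
g: a_k = -1, 0, 9/2, 0, -27/8, 0, …
Sym-product of L_f,L_g gives L₀ (≤ ord 2).
∫: right-multiply L₀ by Dx.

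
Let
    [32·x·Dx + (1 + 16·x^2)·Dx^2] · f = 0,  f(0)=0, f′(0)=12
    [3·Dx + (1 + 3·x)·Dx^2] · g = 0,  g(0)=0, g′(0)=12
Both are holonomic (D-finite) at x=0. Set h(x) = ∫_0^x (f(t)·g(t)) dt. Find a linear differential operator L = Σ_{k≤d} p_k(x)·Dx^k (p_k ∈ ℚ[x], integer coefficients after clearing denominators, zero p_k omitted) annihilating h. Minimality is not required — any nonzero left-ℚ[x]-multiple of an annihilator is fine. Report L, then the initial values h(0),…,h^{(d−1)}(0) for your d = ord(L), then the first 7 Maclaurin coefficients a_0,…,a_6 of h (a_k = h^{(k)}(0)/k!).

L = (15744 + 89280·x + 811008·x^2 + 5299200·x^3 + 13271040·x^4 + 17252352·x^5 + 21233664·x^7)·Dx^2 + (4258 + 91200·x + 775488·x^2 + 4635648·x^3 + 18247680·x^4 + 41140224·x^5 + 46448640·x^6 + 21233664·x^7 + 74317824·x^8)·Dx^3 + (492 + 12548·x + 131328·x^2 + 747968·x^3 + 3219456·x^4 + 10146816·x^5 + 21233664·x^6 + 24920064·x^7 + 21233664·x^8 + 42467328·x^9)·Dx^4 + (73 + 822·x + 6161·x^2 + 34944·x^3 + 151168·x^4 + 500736·x^5 + 1322496·x^6 + 2654208·x^7 + 3244032·x^8 + 3538944·x^9 + 5308416·x^10)·Dx^5  (order 5).
h: a_k = 0, 0, 0, 48, -54, -336/5, 30, …
ICs: h(0) = 0, h′(0) = 0, h′′(0) = 0, h′′′(0) = 288, h′′′′(0) = -1296.

f: a_k = 0, 12, 0, -64, 0, 3072/5, 0, …
g: a_k = 0, 12, -18, 36, -81, 972/5, -486, …
f·g: L₀ = L_f ⊗_s L_g, ord ≤ 2·2.
Integrate: L := L₀·Dx.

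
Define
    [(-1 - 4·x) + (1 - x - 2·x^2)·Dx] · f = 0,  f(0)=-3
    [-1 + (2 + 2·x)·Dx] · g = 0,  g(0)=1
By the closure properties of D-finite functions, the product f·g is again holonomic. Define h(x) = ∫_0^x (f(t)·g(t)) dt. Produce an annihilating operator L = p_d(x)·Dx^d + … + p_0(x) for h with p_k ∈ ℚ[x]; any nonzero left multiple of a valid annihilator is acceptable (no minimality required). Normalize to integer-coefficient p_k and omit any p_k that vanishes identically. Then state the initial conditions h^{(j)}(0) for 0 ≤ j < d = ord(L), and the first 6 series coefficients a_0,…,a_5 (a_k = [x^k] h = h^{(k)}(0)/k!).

L = (3 + 6·x)·Dx + (-2 + 2·x + 4·x^2)·Dx^2  (order 2).
h: a_k = 0, -3, -9/4, -27/8, -309/64, -5049/640, …
ICs: h(0) = 0, h′(0) = -3.

f: a_k = -3, -3, -9, -15, -33, -63, …
g: a_k = 1, 1/2, -1/8, 1/16, -5/128, 7/256, …
f·g: L₀ = L_f ⊗_s L_g, ord ≤ 1·1.
h=∫₀ˣh₀: take L = L₀·Dx.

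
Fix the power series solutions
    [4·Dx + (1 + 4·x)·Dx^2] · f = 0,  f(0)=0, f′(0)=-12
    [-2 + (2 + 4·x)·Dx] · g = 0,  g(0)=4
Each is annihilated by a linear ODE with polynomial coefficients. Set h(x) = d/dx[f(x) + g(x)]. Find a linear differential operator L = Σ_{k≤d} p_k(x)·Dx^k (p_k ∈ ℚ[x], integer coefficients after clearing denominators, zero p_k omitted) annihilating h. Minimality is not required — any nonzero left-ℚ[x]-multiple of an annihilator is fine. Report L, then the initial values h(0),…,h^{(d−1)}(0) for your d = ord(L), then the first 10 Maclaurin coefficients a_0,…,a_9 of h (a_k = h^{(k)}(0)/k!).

f: a_k = 0, -12, 24, -64, 192, -3072/5, 2048, -49152/7, 24576, -262144/3, …
g: a_k = 4, 4, -2, 2, -5/2, 7/2, -21/4, 33/4, -429/32, 715/32, …
f+g: L₀ = lclm(L_f,L_g), ord ≤ 2+1.
h=h₀': d/dx-closure on L₀ ⇒ L.
L = (20 + 16·x) + (29 + 104·x + 80·x^2)·Dx + (3 + 22·x + 48·x^2 + 32·x^3)·Dx^2  (order 2).
h: a_k = -8, 44, -186, 758, -6109/2, 24513/2, -196377/4, 786003/4, -25159389/32, 100651141/32, …
ICs: h(0) = -8, h′(0) = 44.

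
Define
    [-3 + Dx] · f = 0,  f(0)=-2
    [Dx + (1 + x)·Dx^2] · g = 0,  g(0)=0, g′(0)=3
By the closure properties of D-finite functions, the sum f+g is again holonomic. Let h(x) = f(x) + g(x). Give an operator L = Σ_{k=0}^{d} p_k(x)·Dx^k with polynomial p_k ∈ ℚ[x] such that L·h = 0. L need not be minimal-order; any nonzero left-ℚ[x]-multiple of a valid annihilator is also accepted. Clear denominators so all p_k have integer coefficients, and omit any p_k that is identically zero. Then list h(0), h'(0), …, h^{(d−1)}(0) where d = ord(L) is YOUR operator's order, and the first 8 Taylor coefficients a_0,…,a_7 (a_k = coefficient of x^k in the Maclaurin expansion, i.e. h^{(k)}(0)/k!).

L = (-15 - 9·x)·Dx + (-7 - 18·x - 9·x^2)·Dx^2 + (4 + 7·x + 3·x^2)·Dx^3  (order 3).
h: a_k = -2, -3, -21/2, -8, -15/2, -69/20, -101/40, -123/280, …
ICs: h(0) = -2, h′(0) = -3, h′′(0) = -21.

f: a_k = -2, -6, -9, -9, -27/4, -81/20, -81/40, -243/280, …
g: a_k = 0, 3, -3/2, 1, -3/4, 3/5, -1/2, 3/7, …
Weyl lclm of L_f,L_g ⇒ L₀ (ord ≤ 3).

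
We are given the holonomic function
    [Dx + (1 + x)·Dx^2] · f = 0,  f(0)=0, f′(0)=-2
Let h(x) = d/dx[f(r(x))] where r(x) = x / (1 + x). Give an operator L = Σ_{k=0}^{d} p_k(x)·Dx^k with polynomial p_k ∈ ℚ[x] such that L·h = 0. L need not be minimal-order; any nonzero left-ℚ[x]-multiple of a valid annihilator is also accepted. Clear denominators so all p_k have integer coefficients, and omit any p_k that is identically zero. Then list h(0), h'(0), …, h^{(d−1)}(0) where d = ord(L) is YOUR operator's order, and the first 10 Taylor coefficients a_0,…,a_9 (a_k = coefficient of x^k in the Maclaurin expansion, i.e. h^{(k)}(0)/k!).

L = (3 + 4·x) + (1 + 3·x + 2·x^2)·Dx  (order 1).
h: a_k = -2, 6, -14, 30, -62, 126, -254, 510, -1022, 2046, …
ICs: h(0) = -2.

f: a_k = 0, -2, 1, -2/3, 1/2, -2/5, 1/3, -2/7, 1/4, -2/9, …
L₀ from L_f via x↦r, Dx↦r'^{-1}Dx.
Differentiate: ansatz ord ≤ ord L₀ ⇒ L.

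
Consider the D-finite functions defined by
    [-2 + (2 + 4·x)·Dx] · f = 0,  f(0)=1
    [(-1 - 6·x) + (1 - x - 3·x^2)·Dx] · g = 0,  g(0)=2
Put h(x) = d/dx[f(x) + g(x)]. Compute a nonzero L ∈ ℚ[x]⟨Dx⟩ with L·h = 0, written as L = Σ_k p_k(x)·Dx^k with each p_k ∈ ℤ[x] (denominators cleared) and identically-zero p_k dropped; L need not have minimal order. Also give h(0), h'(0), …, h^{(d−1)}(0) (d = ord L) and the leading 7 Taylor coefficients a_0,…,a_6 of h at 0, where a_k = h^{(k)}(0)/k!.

L = (-22 - 134·x - 312·x^2 - 324·x^3 - 270·x^4) + (-13 - 148·x - 565·x^2 - 1056·x^3 - 1251·x^4 - 810·x^5)·Dx + (3 + 16·x + 25·x^2 - 26·x^3 - 183·x^4 - 312·x^5 - 180·x^6)·Dx^2  (order 2).
h: a_k = 3, 15, 87/2, 299/2, 3235/8, 9249/8, 48839/16, …
ICs: h(0) = 3, h′(0) = 15.

f: a_k = 1, 1, -1/2, 1/2, -5/8, 7/8, -21/16, …
g: a_k = 2, 2, 8, 14, 38, 80, 194, …
L₀ := lclm(L_f,L_g); ord L₀ ≤ 1+1.
Derive L from L₀ (diff closure).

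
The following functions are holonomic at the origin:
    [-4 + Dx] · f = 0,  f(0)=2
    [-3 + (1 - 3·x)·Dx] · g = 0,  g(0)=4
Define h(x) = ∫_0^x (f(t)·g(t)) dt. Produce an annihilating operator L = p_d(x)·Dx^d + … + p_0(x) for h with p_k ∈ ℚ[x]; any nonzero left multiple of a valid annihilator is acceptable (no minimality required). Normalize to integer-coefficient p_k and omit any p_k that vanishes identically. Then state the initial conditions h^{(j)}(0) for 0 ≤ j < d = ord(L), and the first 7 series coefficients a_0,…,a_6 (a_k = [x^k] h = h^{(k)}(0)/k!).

L = (7 - 12·x)·Dx + (-1 + 3·x)·Dx^2  (order 2).
h: a_k = 0, 8, 28, 232/3, 586/3, 7288/15, 55172/45, …
ICs: h(0) = 0, h′(0) = 8.

f: a_k = 2, 8, 16, 64/3, 64/3, 256/15, 512/45, …
g: a_k = 4, 12, 36, 108, 324, 972, 2916, …
L₀ := L_f ⊗_s L_g (sym. prod.), ord ≤ 1.
∫: right-multiply L₀ by Dx.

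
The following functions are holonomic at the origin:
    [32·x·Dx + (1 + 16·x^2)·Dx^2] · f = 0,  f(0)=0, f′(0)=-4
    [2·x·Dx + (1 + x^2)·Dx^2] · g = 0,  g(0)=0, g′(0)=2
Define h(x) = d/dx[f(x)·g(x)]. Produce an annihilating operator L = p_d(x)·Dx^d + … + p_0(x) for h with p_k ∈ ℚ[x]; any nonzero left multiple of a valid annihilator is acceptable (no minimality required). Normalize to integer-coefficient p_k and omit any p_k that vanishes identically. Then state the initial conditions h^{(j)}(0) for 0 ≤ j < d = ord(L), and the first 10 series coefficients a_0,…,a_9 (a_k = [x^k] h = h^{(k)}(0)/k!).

L = (-384·x - 10880·x^3 - 16384·x^5 + 34816·x^7 + 98304·x^9) + (-68 - 3916·x^2 - 19584·x^4 - 14336·x^6 + 121856·x^8 + 147456·x^10)·Dx + (-136·x - 2632·x^3 - 6528·x^5 + 16448·x^7 + 69632·x^9 + 49152·x^11)·Dx^2 + (-1 - 34·x^2 - 305·x^4 + 4880·x^8 + 8704·x^10 + 4096·x^12)·Dx^3  (order 3).
h: a_k = 0, -16, 0, 544/3, 0, -38288/15, 0, 4054976/105, 0, -188696048/315, …
ICs: h(0) = 0, h′(0) = -16, h′′(0) = 0.

f: a_k = 0, -4, 0, 64/3, 0, -1024/5, 0, 16384/7, 0, -262144/9, …
g: a_k = 0, 2, 0, -2/3, 0, 2/5, 0, -2/7, 0, 2/9, …
f·g: L₀ = L_f ⊗_s L_g, ord ≤ 2·2.
Differentiate: ansatz ord ≤ ord L₀ ⇒ L.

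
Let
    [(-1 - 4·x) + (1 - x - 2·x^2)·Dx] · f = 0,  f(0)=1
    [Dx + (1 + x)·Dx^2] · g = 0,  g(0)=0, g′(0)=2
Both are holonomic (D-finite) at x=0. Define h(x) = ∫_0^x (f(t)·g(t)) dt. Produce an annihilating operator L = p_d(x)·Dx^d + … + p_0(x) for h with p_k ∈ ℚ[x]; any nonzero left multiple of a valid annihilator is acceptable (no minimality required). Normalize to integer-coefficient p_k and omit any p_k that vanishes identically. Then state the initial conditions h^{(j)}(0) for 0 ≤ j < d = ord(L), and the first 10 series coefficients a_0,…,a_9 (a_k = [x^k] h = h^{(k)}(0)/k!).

L = (5 + 8·x)·Dx + (1 + 11·x + 10·x^2)·Dx^2 + (-1 + 3·x^2 + 2·x^3)·Dx^3  (order 3).
h: a_k = 0, 0, 1, 1/3, 17/12, 43/30, 63/20, 47/10, 4969/560, 3823/252, …
ICs: h(0) = 0, h′(0) = 0, h′′(0) = 2.

f: a_k = 1, 1, 3, 5, 11, 21, 43, 85, 171, 341, …
g: a_k = 0, 2, -1, 2/3, -1/2, 2/5, -1/3, 2/7, -1/4, 2/9, …
L₀ := L_f ⊗_s L_g (sym. prod.), ord ≤ 2.
h=∫h₀ ⇒ L = L₀·Dx.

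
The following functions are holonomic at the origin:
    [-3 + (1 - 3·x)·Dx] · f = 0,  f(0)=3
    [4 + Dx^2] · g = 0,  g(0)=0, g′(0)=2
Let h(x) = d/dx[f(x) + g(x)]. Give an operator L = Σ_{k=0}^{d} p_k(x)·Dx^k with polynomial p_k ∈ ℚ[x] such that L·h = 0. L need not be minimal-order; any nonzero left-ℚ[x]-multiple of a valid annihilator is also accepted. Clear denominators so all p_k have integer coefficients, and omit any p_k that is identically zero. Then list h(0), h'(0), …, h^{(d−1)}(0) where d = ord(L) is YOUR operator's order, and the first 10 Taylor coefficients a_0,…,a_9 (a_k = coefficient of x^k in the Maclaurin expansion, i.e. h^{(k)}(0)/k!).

L = (1344 - 288·x + 432·x^2) + (-116 + 396·x - 216·x^2 + 216·x^3)·Dx + (336 - 72·x + 108·x^2)·Dx^2 + (-29 + 99·x - 54·x^2 + 54·x^3)·Dx^3  (order 3).
h: a_k = 11, 54, 239, 972, 10939/3, 13122, 2066707/45, 157464, 167403919/315, 1771470, …
ICs: h(0) = 11, h′(0) = 54, h′′(0) = 478.

f: a_k = 3, 9, 27, 81, 243, 729, 2187, 6561, 19683, 59049, …
g: a_k = 0, 2, 0, -4/3, 0, 4/15, 0, -8/315, 0, 4/2835, …
Weyl lclm of L_f,L_g ⇒ L₀ (ord ≤ 3).
Derive L from L₀ (diff closure).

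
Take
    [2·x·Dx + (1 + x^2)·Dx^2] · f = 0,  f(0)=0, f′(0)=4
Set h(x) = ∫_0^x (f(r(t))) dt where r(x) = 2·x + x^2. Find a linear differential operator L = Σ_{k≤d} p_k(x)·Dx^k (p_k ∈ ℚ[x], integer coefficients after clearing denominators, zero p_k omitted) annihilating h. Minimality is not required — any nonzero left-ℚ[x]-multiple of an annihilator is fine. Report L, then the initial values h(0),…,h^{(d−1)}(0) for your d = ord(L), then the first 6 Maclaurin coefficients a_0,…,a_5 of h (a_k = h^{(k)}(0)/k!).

L = (-1 + 8·x + 16·x^2 + 12·x^3 + 3·x^4)·Dx^2 + (1 + x + 4·x^2 + 8·x^3 + 5·x^4 + x^5)·Dx^3  (order 3).
h: a_k = 0, 0, 4, 4/3, -8/3, -16/5, …
ICs: h(0) = 0, h′(0) = 0, h′′(0) = 8.

f: a_k = 0, 4, 0, -4/3, 0, 4/5, …
h₀=f(r): pull back L_f along r ⇒ L₀.
Integrate: L := L₀·Dx.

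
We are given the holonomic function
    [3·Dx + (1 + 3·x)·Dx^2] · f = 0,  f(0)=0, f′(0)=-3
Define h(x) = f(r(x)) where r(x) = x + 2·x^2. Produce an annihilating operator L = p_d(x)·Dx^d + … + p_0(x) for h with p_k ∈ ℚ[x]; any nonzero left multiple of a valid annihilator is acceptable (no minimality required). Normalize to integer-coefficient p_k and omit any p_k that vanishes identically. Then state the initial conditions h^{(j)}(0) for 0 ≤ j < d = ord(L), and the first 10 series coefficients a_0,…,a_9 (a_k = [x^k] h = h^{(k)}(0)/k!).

L = (-1 + 12·x + 24·x^2)·Dx + (1 + 7·x + 18·x^2 + 24·x^3)·Dx^2  (order 2).
h: a_k = 0, -3, -3/2, 9, -63/4, 27/5, 99/2, -1053/7, 1377/8, 243, …
ICs: h(0) = 0, h′(0) = -3.

f: a_k = 0, -3, 9/2, -9, 81/4, -243/5, 243/2, -2187/7, 6561/8, -2187, …
L₀ from L_f via x↦r, Dx↦r'^{-1}Dx.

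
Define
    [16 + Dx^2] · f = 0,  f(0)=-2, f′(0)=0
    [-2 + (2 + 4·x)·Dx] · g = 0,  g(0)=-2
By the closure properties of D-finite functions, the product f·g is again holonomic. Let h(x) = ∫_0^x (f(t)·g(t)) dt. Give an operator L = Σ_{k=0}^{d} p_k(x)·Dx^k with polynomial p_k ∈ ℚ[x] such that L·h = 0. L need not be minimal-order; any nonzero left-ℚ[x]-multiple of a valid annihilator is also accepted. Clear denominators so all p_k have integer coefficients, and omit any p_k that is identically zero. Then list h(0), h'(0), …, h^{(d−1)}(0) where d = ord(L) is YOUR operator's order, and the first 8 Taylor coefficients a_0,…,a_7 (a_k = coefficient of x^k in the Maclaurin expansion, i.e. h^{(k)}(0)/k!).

L = (19 + 64·x + 64·x^2)·Dx + (-2 - 4·x)·Dx^2 + (1 + 4·x + 4·x^2)·Dx^3  (order 3).
h: a_k = 0, 4, 2, -34/3, -15/2, 337/30, 181/36, -5281/1260, …
ICs: h(0) = 0, h′(0) = 4, h′′(0) = 4.

f: a_k = -2, 0, 16, 0, -64/3, 0, 512/45, 0, …
g: a_k = -2, -2, 1, -1, 5/4, -7/4, 21/8, -33/8, …
Sym-product of L_f,L_g gives L₀ (≤ ord 2).
h=∫h₀ ⇒ L = L₀·Dx.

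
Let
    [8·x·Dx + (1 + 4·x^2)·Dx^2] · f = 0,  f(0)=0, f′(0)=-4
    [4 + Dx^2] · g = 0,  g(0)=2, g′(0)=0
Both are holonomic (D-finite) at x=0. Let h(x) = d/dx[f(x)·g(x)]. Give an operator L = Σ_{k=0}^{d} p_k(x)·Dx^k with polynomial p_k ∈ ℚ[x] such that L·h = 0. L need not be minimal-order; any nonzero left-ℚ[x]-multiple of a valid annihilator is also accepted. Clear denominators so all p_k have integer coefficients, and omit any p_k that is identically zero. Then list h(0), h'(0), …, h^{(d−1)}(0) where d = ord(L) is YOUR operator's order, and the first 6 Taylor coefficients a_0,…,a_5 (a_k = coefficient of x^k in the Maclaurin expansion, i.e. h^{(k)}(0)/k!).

f: a_k = 0, -4, 0, 16/3, 0, -64/5, …
g: a_k = 2, 0, -4, 0, 4/3, 0, …
L₀ := L_f ⊗_s L_g (sym. prod.), ord ≤ 4.
h=h₀': d/dx-closure on L₀ ⇒ L.
L = (880 + 9408·x^2 + 59008·x^4 + 49152·x^6 + 24576·x^8 + 16384·x^10 + 32768·x^12) + (544·x + 9088·x^3 + 35840·x^5 + 40960·x^7 + 40960·x^9 + 32768·x^11)·Dx + (240 + 2720·x^2 + 17088·x^4 + 18944·x^6 + 16384·x^8 + 16384·x^10 + 16384·x^12)·Dx^2 + (136·x + 2272·x^3 + 8960·x^5 + 10240·x^7 + 10240·x^9 + 8192·x^11)·Dx^3 + (5 + 92·x^2 + 584·x^4 + 1664·x^6 + 2560·x^8 + 3072·x^10 + 2048·x^12)·Dx^4  (order 4).
h: a_k = -8, 0, 80, 0, -784/3, 0, …
ICs: h(0) = -8, h′(0) = 0, h′′(0) = 160, h′′′(0) = 0.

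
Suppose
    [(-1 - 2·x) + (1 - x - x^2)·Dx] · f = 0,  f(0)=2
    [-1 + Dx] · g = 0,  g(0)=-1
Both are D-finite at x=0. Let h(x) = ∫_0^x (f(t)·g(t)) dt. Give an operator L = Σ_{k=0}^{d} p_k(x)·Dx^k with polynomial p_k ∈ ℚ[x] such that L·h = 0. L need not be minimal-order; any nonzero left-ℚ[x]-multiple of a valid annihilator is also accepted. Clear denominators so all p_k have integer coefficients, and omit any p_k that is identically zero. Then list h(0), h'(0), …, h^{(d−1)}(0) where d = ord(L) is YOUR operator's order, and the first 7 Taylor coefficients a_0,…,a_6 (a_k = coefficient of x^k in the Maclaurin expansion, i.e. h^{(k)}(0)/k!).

f: a_k = 2, 2, 4, 6, 10, 16, 26, …
g: a_k = -1, -1, -1/2, -1/6, -1/24, -1/120, -1/720, …
L₀ := L_f ⊗_s L_g (sym. prod.), ord ≤ 1.
∫: right-multiply L₀ by Dx.
L = (2 + x - x^2)·Dx + (-1 + x + x^2)·Dx^2  (order 2).
h: a_k = 0, -2, -2, -7/3, -17/6, -221/60, -893/180, …
ICs: h(0) = 0, h′(0) = -2.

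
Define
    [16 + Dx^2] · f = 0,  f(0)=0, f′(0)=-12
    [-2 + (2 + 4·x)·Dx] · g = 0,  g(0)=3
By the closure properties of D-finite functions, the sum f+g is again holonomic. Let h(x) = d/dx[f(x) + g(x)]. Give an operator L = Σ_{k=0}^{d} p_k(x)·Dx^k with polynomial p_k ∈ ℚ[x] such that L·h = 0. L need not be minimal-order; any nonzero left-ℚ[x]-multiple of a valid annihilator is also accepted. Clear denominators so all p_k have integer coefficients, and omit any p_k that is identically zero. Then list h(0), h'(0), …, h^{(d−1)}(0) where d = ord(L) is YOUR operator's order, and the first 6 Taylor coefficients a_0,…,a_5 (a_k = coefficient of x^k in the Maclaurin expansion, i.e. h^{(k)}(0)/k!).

f: a_k = 0, -12, 0, 32, 0, -128/5, …
g: a_k = 3, 3, -3/2, 3/2, -15/8, 21/8, …
L₀ := lclm(L_f,L_g); ord L₀ ≤ 2+1.
h=h₀': d/dx-closure on L₀ ⇒ L.
L = (-496 - 1024·x - 1024·x^2) + (-304 - 1632·x - 3072·x^2 - 2048·x^3)·Dx + (-31 - 64·x - 64·x^2)·Dx^2 + (-19 - 102·x - 192·x^2 - 128·x^3)·Dx^3  (order 3).
h: a_k = -9, -3, 201/2, -15/2, -919/8, -189/8, …
ICs: h(0) = -9, h′(0) = -3, h′′(0) = 201.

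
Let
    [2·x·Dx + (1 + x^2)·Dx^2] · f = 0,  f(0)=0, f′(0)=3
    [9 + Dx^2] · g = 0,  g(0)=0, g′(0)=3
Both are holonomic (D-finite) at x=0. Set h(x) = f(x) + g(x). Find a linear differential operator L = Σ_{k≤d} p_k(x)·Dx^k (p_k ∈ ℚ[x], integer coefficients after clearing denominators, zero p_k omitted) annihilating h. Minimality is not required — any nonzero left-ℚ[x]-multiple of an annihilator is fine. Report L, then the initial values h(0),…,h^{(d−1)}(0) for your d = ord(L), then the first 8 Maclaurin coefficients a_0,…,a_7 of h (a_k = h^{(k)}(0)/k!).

L = (-54·x + 540·x^3 + 162·x^5)·Dx + (63 + 279·x^2 + 297·x^4 + 81·x^6)·Dx^2 + (-6·x + 60·x^3 + 18·x^5)·Dx^3 + (7 + 31·x^2 + 33·x^4 + 9·x^6)·Dx^4  (order 4).
h: a_k = 0, 6, 0, -11/2, 0, 21/8, 0, -69/80, …
ICs: h(0) = 0, h′(0) = 6, h′′(0) = 0, h′′′(0) = -33.

f: a_k = 0, 3, 0, -1, 0, 3/5, 0, -3/7, …
g: a_k = 0, 3, 0, -9/2, 0, 81/40, 0, -243/560, …
Weyl lclm of L_f,L_g ⇒ L₀ (ord ≤ 4).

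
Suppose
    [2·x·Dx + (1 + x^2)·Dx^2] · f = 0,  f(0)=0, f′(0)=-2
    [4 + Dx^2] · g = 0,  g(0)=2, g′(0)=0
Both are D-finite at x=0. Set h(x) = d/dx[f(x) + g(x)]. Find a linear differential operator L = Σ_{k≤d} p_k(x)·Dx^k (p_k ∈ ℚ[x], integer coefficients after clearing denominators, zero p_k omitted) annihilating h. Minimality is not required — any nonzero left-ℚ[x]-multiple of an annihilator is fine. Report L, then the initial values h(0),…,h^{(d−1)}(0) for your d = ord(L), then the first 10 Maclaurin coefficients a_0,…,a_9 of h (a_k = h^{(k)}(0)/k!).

L = (-32·x + 80·x^3 + 16·x^5) + (4 + 32·x^2 + 36·x^4 + 8·x^6)·Dx + (-8·x + 20·x^3 + 4·x^5)·Dx^2 + (1 + 8·x^2 + 9·x^4 + 2·x^6)·Dx^3  (order 3).
h: a_k = -2, -8, 2, 16/3, -2, -16/15, 2, 32/315, -2, -16/2835, …
ICs: h(0) = -2, h′(0) = -8, h′′(0) = 4.

f: a_k = 0, -2, 0, 2/3, 0, -2/5, 0, 2/7, 0, -2/9, …
g: a_k = 2, 0, -4, 0, 4/3, 0, -8/45, 0, 4/315, 0, …
Weyl lclm of L_f,L_g ⇒ L₀ (ord ≤ 4).
Derive L from L₀ (diff closure).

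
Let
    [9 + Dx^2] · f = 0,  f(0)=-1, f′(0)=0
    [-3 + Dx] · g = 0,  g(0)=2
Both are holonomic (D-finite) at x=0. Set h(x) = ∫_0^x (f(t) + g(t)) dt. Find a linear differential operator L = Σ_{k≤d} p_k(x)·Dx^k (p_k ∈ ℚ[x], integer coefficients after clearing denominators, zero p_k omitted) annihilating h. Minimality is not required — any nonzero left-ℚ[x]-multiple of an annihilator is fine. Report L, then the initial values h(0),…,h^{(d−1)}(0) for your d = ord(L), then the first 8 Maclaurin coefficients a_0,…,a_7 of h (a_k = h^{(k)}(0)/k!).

L = -27·Dx + 9·Dx^2 - 3·Dx^3 + Dx^4  (order 4).
h: a_k = 0, 1, 3, 9/2, 9/4, 27/40, 27/40, 243/560, …
ICs: h(0) = 0, h′(0) = 1, h′′(0) = 6, h′′′(0) = 27.

f: a_k = -1, 0, 9/2, 0, -27/8, 0, 81/80, 0, …
g: a_k = 2, 6, 9, 9, 27/4, 81/20, 81/40, 243/280, …
f+g: L₀ = lclm(L_f,L_g), ord ≤ 2+1.
Integrate: L := L₀·Dx.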